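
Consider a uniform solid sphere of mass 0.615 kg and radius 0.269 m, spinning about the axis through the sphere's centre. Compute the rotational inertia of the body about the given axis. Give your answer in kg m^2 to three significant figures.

I_cm = (2/5)MR² = (2/5)(0.615)(0.269)² = 0.017801 kg m^2; axis through the centre, so I = 0.017801 kg m^2.

0.0178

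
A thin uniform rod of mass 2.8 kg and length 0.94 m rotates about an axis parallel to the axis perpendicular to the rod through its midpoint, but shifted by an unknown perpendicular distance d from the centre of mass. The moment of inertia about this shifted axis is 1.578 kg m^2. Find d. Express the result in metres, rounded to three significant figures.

0.700

About the centre-of-mass axis, I_cm = (1/12)ML² = (1/12)(2.8)(0.94)² = 0.20617 kg m^2.
Parallel axis theorem: I = I_cm + Md², so Md² = 1.578 − 0.20617 = 1.3718 kg m^2.
d = √(1.3718 / 2.8) = 0.69996 m.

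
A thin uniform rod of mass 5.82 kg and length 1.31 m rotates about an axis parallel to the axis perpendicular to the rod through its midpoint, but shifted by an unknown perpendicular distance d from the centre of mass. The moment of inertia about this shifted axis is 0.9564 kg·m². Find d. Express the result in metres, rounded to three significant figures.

0.146

About the centre-of-mass axis, I_cm = (1/12)ML² = (1/12)(5.82)(1.31)² = 0.83231 kg·m².
Parallel axis theorem: I = I_cm + Md², so Md² = 0.9564 − 0.83231 = 0.12409 kg·m².
d = √(0.12409 / 5.82) = 0.14602 m.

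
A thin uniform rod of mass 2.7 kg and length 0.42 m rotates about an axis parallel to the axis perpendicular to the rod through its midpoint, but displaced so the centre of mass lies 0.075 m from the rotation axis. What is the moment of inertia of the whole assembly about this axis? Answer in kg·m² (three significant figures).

0.0549

I_cm = (1/12)ML² = (1/12)(2.7)(0.42)² = 0.03969 kg·m²; centre at d = 0.075 m, so I = I_cm + Md² gives I = 0.03969 + (2.7)(0.075)² = 0.054877 kg·m².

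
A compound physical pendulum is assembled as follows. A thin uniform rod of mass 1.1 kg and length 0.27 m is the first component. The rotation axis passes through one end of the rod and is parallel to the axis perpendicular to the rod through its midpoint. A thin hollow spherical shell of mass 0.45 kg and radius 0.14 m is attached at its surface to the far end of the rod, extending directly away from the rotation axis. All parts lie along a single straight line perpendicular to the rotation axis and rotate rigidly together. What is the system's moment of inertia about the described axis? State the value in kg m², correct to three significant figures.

Thin rod: I_cm = (1/12)ML² = (1/12)(1.1)(0.27)² = 0.0066825 kg m²; centre at d = 0.135 m, so I = I_cm + Md² gives I = 0.0066825 + (1.1)(0.135)² = 0.02673 kg m².
Spherical shell: I_cm = (2/3)MR² = (2/3)(0.45)(0.14)² = 0.00588 kg m²; centre at d = 0.135 + 0.135 + 0.14 = 0.41 m, so I = I_cm + Md² gives I = 0.00588 + (0.45)(0.41)² = 0.081525 kg m².
Total I = 0.02673 + 0.081525 = 0.10826 kg m².

0.108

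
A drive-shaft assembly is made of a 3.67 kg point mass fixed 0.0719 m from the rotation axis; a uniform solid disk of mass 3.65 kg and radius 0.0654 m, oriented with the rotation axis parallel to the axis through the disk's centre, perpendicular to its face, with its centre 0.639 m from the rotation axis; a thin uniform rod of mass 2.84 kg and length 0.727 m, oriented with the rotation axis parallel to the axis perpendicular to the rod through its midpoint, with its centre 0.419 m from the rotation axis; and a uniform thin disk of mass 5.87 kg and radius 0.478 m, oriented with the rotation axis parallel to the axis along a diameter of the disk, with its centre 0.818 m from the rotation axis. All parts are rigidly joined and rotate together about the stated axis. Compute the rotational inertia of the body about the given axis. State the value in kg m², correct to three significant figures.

6.40

Point mass: I_cm = 0; centre at d = 0.0719 m, so I = I_cm + Md² gives I = 0 + (3.67)(0.0719)² = 0.018972 kg m².
Solid disk: I_cm = (1/2)MR² = (1/2)(3.65)(0.0654)² = 0.0078058 kg m²; centre at d = 0.639 m, so I = I_cm + Md² gives I = 0.0078058 + (3.65)(0.639)² = 1.4982 kg m².
Thin rod: I_cm = (1/12)ML² = (1/12)(2.84)(0.727)² = 0.12509 kg m²; centre at d = 0.419 m, so I = I_cm + Md² gives I = 0.12509 + (2.84)(0.419)² = 0.62368 kg m².
Thin disk: I_cm = (1/4)MR² = (1/4)(5.87)(0.478)² = 0.3353 kg m²; centre at d = 0.818 m, so I = I_cm + Md² gives I = 0.3353 + (5.87)(0.818)² = 4.2631 kg m².
Total I = 0.018972 + 1.4982 + 0.62368 + 4.2631 = 6.4039 kg m².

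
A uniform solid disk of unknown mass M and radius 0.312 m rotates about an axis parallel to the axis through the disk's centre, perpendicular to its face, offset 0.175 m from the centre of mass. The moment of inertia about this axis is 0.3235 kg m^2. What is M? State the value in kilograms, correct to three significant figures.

I = I_cm + Md² = (1/2)MR² + Md² = M·[0.5·(0.312)² + (0.175)²] = M·0.079297.
So M = 0.3235 / 0.079297 = 4.0796 kg.

4.08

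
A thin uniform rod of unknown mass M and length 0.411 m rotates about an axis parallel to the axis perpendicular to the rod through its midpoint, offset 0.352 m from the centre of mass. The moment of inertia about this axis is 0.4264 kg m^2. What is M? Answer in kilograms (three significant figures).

3.09

I = I_cm + Md² = (1/12)ML² + Md² = M·[0.0833333·(0.411)² + (0.352)²] = M·0.13798.
So M = 0.4264 / 0.13798 = 3.0903 kg.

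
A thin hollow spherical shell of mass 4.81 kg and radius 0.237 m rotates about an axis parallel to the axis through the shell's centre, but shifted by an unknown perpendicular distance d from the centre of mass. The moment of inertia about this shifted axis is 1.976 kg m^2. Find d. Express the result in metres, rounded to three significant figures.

0.611

About the centre-of-mass axis, I_cm = (2/3)MR² = (2/3)(4.81)(0.237)² = 0.18012 kg m^2.
Parallel axis theorem: I = I_cm + Md², so Md² = 1.976 − 0.18012 = 1.7959 kg m^2.
d = √(1.7959 / 4.81) = 0.61104 m.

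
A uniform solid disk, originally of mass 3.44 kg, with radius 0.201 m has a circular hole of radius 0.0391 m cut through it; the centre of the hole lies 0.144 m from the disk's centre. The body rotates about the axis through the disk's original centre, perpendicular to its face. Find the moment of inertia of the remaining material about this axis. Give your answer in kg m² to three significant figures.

0.0667

Unpierced body about its centre: I₀ = (1/2)MR² = (1/2)(3.44)(0.201)² = 0.06949 kg m².
The removed disk has mass m = M·(r/R)² = (3.44)(0.0391/0.201)² = 0.13017 kg (same uniform areal density).
Its moment of inertia about the rotation axis (parallel-axis theorem): I_hole = (1/2)mr² + md² = (1/2)(0.13017)(0.0391)² + (0.13017)(0.144)² = 0.0027988 kg m².
Treating the hole as negative mass, I = I₀ − I_hole = 0.06949 − 0.0027988 = 0.066691 kg m².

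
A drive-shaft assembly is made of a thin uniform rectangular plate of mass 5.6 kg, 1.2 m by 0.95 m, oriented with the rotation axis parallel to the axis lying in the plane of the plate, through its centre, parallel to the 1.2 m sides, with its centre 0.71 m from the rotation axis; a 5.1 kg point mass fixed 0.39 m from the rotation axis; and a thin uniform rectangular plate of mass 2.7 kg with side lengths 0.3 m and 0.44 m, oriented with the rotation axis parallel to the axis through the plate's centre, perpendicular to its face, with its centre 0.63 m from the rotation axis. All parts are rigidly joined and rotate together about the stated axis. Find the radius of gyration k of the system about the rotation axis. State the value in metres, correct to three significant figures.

0.620

Rectangular plate: I_cm = (1/12)Mb² = (1/12)(5.6)(0.95)² = 0.42117 kg m²; centre at d = 0.71 m, so the parallel axis theorem gives I = 0.42117 + (5.6)(0.71)² = 3.2441 kg m².
Point mass: I_cm = 0; centre at d = 0.39 m, so the parallel axis theorem gives I = 0 + (5.1)(0.39)² = 0.77571 kg m².
Rectangular plate: I_cm = (1/12)M(a²+b²) = (1/12)(2.7)[(0.3)² + (0.44)²] = 0.06381 kg m²; centre at d = 0.63 m, so the parallel axis theorem gives I = 0.06381 + (2.7)(0.63)² = 1.1354 kg m².
Total I = 5.1553 kg m²; total mass M = 13.4 kg.
k = √(I/M) = √(5.1553/13.4) = 0.62026 m.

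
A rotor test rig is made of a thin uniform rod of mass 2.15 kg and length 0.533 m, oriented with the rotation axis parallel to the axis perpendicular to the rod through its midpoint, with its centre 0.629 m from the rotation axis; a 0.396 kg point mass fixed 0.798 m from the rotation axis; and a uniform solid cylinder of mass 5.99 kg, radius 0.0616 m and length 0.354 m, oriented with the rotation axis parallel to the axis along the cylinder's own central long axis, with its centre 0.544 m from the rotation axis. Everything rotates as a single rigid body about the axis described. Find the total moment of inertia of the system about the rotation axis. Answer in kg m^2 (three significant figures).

Thin rod: I_cm = (1/12)ML² = (1/12)(2.15)(0.533)² = 0.050899 kg m^2; centre at d = 0.629 m, so I = I_cm + Md² gives I = 0.050899 + (2.15)(0.629)² = 0.90153 kg m^2.
Point mass: I_cm = 0; centre at d = 0.798 m, so I = I_cm + Md² gives I = 0 + (0.396)(0.798)² = 0.25217 kg m^2.
Solid cylinder: I_cm = (1/2)MR² = (1/2)(5.99)(0.0616)² = 0.011365 kg m^2; centre at d = 0.544 m, so I = I_cm + Md² gives I = 0.011365 + (5.99)(0.544)² = 1.784 kg m^2.
Total I = 0.90153 + 0.25217 + 1.784 = 2.9377 kg m^2.

2.94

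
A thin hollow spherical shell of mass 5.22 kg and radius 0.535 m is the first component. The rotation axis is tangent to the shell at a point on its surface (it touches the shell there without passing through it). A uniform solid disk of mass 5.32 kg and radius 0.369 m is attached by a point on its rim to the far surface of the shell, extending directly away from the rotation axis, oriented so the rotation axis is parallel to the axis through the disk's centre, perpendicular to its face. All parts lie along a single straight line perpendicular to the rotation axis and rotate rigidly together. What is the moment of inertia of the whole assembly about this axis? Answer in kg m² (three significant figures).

13.9

Spherical shell: I_cm = (2/3)MR² = (2/3)(5.22)(0.535)² = 0.99606 kg m²; centre at d = 0.535 m, so the parallel axis theorem gives I = 0.99606 + (5.22)(0.535)² = 2.4902 kg m².
Solid disk: I_cm = (1/2)MR² = (1/2)(5.32)(0.369)² = 0.36219 kg m²; centre at d = 0.535 + 0.535 + 0.369 = 1.439 m, so the parallel axis theorem gives I = 0.36219 + (5.32)(1.439)² = 11.378 kg m².
Total I = 2.4902 + 11.378 = 13.869 kg m².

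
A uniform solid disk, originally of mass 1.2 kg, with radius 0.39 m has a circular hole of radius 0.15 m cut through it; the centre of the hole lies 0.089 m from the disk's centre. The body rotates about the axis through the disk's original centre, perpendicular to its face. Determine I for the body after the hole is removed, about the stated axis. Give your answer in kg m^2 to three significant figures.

Unpierced body about its centre: I₀ = (1/2)MR² = (1/2)(1.2)(0.39)² = 0.09126 kg m^2.
The removed disk has mass m = M·(r/R)² = (1.2)(0.15/0.39)² = 0.17751 kg (same uniform areal density).
Its moment of inertia about the rotation axis (parallel-axis theorem): I_hole = (1/2)mr² + md² = (1/2)(0.17751)(0.15)² + (0.17751)(0.089)² = 0.0034031 kg m^2.
Treating the hole as negative mass, I = I₀ − I_hole = 0.09126 − 0.0034031 = 0.087857 kg m^2.

0.0879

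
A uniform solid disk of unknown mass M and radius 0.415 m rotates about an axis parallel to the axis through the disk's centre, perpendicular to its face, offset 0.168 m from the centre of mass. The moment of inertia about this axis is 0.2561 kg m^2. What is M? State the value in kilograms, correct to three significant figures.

2.24

I = I_cm + Md² = (1/2)MR² + Md² = M·[0.5·(0.415)² + (0.168)²] = M·0.11434.
So M = 0.2561 / 0.11434 = 2.2399 kg.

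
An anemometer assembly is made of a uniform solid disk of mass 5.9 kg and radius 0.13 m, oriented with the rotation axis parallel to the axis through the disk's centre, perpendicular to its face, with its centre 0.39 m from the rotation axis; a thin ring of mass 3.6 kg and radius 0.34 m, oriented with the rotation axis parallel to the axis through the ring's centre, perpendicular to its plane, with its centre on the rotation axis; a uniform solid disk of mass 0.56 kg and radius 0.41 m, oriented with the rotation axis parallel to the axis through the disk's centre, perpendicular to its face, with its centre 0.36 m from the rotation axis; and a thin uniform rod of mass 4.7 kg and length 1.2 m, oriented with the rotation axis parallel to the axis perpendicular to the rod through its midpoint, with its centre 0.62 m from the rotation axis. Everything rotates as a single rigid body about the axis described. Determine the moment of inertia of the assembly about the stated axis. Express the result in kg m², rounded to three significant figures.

3.85

Solid disk: I_cm = (1/2)MR² = (1/2)(5.9)(0.13)² = 0.049855 kg m²; centre at d = 0.39 m, so the parallel axis theorem gives I = 0.049855 + (5.9)(0.39)² = 0.94725 kg m².
Thin ring: I_cm = MR² = (3.6)(0.34)² = 0.41616 kg m²; axis through the centre, so I = 0.41616 kg m².
Solid disk: I_cm = (1/2)MR² = (1/2)(0.56)(0.41)² = 0.047068 kg m²; centre at d = 0.36 m, so the parallel axis theorem gives I = 0.047068 + (0.56)(0.36)² = 0.11964 kg m².
Thin rod: I_cm = (1/12)ML² = (1/12)(4.7)(1.2)² = 0.564 kg m²; centre at d = 0.62 m, so the parallel axis theorem gives I = 0.564 + (4.7)(0.62)² = 2.3707 kg m².
Total I = 0.94725 + 0.41616 + 0.11964 + 2.3707 = 3.8537 kg m².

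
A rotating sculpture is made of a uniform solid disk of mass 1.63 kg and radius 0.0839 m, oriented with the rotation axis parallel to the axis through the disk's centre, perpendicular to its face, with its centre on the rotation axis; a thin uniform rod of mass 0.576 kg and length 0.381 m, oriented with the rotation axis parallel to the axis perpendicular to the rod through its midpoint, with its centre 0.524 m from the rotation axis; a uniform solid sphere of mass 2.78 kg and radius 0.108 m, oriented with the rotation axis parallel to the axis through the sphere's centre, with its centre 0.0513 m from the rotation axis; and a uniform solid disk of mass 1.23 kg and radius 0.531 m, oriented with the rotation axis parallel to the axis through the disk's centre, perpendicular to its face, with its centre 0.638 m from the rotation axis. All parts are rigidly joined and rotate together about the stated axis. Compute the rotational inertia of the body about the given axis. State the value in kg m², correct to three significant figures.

Solid disk: I_cm = (1/2)MR² = (1/2)(1.63)(0.0839)² = 0.005737 kg m²; axis through the centre, so I = 0.005737 kg m².
Thin rod: I_cm = (1/12)ML² = (1/12)(0.576)(0.381)² = 0.0069677 kg m²; centre at d = 0.524 m, so the parallel axis theorem gives I = 0.0069677 + (0.576)(0.524)² = 0.16512 kg m².
Solid sphere: I_cm = (2/5)MR² = (2/5)(2.78)(0.108)² = 0.01297 kg m²; centre at d = 0.0513 m, so the parallel axis theorem gives I = 0.01297 + (2.78)(0.0513)² = 0.020286 kg m².
Solid disk: I_cm = (1/2)MR² = (1/2)(1.23)(0.531)² = 0.17341 kg m²; centre at d = 0.638 m, so the parallel axis theorem gives I = 0.17341 + (1.23)(0.638)² = 0.67407 kg m².
Total I = 0.005737 + 0.16512 + 0.020286 + 0.67407 = 0.86522 kg m².

0.865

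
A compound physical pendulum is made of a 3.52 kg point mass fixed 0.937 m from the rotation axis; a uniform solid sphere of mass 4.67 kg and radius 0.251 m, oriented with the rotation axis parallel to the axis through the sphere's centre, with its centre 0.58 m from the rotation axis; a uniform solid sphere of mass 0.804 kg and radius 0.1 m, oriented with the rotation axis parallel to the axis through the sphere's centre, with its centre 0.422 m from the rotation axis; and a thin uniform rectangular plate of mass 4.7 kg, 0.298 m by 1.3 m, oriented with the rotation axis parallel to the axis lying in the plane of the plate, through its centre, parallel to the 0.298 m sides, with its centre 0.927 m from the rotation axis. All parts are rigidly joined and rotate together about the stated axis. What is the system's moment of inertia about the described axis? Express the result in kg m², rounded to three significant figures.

9.63

Point mass: I_cm = 0; centre at d = 0.937 m, so I = I_cm + Md² gives I = 0 + (3.52)(0.937)² = 3.0905 kg m².
Solid sphere: I_cm = (2/5)MR² = (2/5)(4.67)(0.251)² = 0.11769 kg m²; centre at d = 0.58 m, so I = I_cm + Md² gives I = 0.11769 + (4.67)(0.58)² = 1.6887 kg m².
Solid sphere: I_cm = (2/5)MR² = (2/5)(0.804)(0.1)² = 0.003216 kg m²; centre at d = 0.422 m, so I = I_cm + Md² gives I = 0.003216 + (0.804)(0.422)² = 0.1464 kg m².
Rectangular plate: I_cm = (1/12)Mb² = (1/12)(4.7)(1.3)² = 0.66192 kg m²; centre at d = 0.927 m, so I = I_cm + Md² gives I = 0.66192 + (4.7)(0.927)² = 4.7008 kg m².
Total I = 3.0905 + 1.6887 + 0.1464 + 4.7008 = 9.6263 kg m².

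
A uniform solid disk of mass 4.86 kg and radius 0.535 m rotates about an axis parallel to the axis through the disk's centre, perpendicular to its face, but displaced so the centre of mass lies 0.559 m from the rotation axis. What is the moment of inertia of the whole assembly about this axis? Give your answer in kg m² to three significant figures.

I_cm = (1/2)MR² = (1/2)(4.86)(0.535)² = 0.69553 kg m²; centre at d = 0.559 m, so the parallel axis theorem gives I = 0.69553 + (4.86)(0.559)² = 2.2142 kg m².

2.21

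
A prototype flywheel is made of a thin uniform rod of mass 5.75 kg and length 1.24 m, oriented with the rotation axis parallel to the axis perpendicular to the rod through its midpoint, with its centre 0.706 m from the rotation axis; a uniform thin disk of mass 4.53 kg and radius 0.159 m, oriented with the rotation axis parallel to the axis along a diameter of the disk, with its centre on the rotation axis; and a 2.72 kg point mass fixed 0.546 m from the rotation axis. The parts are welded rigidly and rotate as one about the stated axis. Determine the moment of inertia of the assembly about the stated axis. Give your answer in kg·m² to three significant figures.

Thin rod: I_cm = (1/12)ML² = (1/12)(5.75)(1.24)² = 0.73677 kg·m²; centre at d = 0.706 m, so I = I_cm + Md² gives I = 0.73677 + (5.75)(0.706)² = 3.6028 kg·m².
Thin disk: I_cm = (1/4)MR² = (1/4)(4.53)(0.159)² = 0.028631 kg·m²; axis through the centre, so I = 0.028631 kg·m².
Point mass: I_cm = 0; centre at d = 0.546 m, so I = I_cm + Md² gives I = 0 + (2.72)(0.546)² = 0.81088 kg·m².
Total I = 3.6028 + 0.028631 + 0.81088 = 4.4423 kg·m².

4.44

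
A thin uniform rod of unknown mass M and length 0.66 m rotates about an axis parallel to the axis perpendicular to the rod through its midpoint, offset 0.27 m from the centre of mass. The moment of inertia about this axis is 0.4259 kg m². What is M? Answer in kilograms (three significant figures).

3.90

I = I_cm + Md² = (1/12)ML² + Md² = M·[0.0833333·(0.66)² + (0.27)²] = M·0.1092.
So M = 0.4259 / 0.1092 = 3.9002 kg.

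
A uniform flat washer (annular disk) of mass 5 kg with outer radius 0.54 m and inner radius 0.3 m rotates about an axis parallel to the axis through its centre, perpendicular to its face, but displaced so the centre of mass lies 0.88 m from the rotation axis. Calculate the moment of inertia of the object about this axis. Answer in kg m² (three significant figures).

I_cm = (1/2)M(R²+r²) = (1/2)(5)[(0.54)² + (0.3)²] = 0.954 kg m²; centre at d = 0.88 m, so the parallel axis theorem gives I = 0.954 + (5)(0.88)² = 4.826 kg m².

4.83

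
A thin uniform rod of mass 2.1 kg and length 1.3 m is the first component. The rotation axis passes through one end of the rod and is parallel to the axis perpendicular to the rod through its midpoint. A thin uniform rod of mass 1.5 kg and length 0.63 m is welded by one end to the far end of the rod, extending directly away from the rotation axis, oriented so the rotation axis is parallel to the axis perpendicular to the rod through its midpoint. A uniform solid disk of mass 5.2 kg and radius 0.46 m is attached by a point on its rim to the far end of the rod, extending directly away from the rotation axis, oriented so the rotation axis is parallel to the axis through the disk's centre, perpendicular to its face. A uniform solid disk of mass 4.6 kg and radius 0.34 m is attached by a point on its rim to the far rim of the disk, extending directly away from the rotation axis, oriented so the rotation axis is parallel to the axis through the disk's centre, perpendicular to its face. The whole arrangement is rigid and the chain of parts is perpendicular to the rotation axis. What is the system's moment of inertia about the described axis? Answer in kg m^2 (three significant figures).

82.5

Thin rod: I_cm = (1/12)ML² = (1/12)(2.1)(1.3)² = 0.29575 kg m^2; centre at d = 0.65 m, so I = I_cm + Md² gives I = 0.29575 + (2.1)(0.65)² = 1.183 kg m^2.
Thin rod: I_cm = (1/12)ML² = (1/12)(1.5)(0.63)² = 0.049613 kg m^2; centre at d = 0.65 + 0.65 + 0.315 = 1.615 m, so I = I_cm + Md² gives I = 0.049613 + (1.5)(1.615)² = 3.9619 kg m^2.
Solid disk: I_cm = (1/2)MR² = (1/2)(5.2)(0.46)² = 0.55016 kg m^2; centre at d = 0.65 + 0.65 + 0.315 + 0.315 + 0.46 = 2.39 m, so I = I_cm + Md² gives I = 0.55016 + (5.2)(2.39)² = 30.253 kg m^2.
Solid disk: I_cm = (1/2)MR² = (1/2)(4.6)(0.34)² = 0.26588 kg m^2; centre at d = 0.65 + 0.65 + 0.315 + 0.315 + 0.46 + 0.46 + 0.34 = 3.19 m, so I = I_cm + Md² gives I = 0.26588 + (4.6)(3.19)² = 47.076 kg m^2.
Total I = 1.183 + 3.9619 + 30.253 + 47.076 = 82.474 kg m^2.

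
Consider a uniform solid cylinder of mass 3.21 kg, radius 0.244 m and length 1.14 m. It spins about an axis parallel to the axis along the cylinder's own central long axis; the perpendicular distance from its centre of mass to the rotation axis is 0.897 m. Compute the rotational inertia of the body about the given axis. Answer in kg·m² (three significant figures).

2.68

I_cm = (1/2)MR² = (1/2)(3.21)(0.244)² = 0.095555 kg·m²; centre at d = 0.897 m, so I = I_cm + Md² gives I = 0.095555 + (3.21)(0.897)² = 2.6784 kg·m².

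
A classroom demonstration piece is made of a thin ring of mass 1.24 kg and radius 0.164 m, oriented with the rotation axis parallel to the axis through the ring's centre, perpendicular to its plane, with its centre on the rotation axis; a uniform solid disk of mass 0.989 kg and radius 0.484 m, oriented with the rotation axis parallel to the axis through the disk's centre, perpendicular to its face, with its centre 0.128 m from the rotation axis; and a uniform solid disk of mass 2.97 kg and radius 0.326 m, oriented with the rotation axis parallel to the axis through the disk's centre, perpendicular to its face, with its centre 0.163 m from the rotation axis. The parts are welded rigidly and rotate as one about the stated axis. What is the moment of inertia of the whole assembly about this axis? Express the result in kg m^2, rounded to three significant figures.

Thin ring: I_cm = MR² = (1.24)(0.164)² = 0.033351 kg m^2; axis through the centre, so I = 0.033351 kg m^2.
Solid disk: I_cm = (1/2)MR² = (1/2)(0.989)(0.484)² = 0.11584 kg m^2; centre at d = 0.128 m, so I = I_cm + Md² gives I = 0.11584 + (0.989)(0.128)² = 0.13204 kg m^2.
Solid disk: I_cm = (1/2)MR² = (1/2)(2.97)(0.326)² = 0.15782 kg m^2; centre at d = 0.163 m, so I = I_cm + Md² gives I = 0.15782 + (2.97)(0.163)² = 0.23673 kg m^2.
Total I = 0.033351 + 0.13204 + 0.23673 = 0.40212 kg m^2.

0.402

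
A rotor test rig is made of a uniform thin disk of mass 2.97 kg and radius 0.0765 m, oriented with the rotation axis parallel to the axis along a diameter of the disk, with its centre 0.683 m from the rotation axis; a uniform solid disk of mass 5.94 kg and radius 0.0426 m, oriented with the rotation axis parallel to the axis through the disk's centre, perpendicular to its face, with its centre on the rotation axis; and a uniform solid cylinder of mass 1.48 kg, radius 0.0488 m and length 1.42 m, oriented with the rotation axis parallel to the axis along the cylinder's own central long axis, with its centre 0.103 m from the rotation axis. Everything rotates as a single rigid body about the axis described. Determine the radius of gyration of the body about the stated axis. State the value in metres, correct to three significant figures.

Thin disk: I_cm = (1/4)MR² = (1/4)(2.97)(0.0765)² = 0.0043453 kg m^2; centre at d = 0.683 m, so the parallel axis theorem gives I = 0.0043453 + (2.97)(0.683)² = 1.3898 kg m^2.
Solid disk: I_cm = (1/2)MR² = (1/2)(5.94)(0.0426)² = 0.0053898 kg m^2; axis through the centre, so I = 0.0053898 kg m^2.
Solid cylinder: I_cm = (1/2)MR² = (1/2)(1.48)(0.0488)² = 0.0017623 kg m^2; centre at d = 0.103 m, so the parallel axis theorem gives I = 0.0017623 + (1.48)(0.103)² = 0.017464 kg m^2.
Total I = 1.4127 kg m^2; total mass M = 10.39 kg.
k = √(I/M) = √(1.4127/10.39) = 0.36873 m.

0.369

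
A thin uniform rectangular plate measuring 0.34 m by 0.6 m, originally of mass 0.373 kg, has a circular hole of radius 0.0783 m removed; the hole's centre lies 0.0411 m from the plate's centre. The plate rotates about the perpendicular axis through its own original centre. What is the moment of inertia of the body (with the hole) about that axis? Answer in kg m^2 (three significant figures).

0.0146

Unpierced body about its centre: I₀ = (1/12)M(a²+b²) = (1/12)(0.373)[(0.34)² + (0.6)²] = 0.014783 kg m^2.
The removed disk has mass m = M·πr²/(ab) = (0.373)·π(0.0783)²/(0.34·0.6) = 0.035217 kg (same uniform areal density).
Its moment of inertia about the rotation axis (parallel-axis theorem): I_hole = (1/2)mr² + md² = (1/2)(0.035217)(0.0783)² + (0.035217)(0.0411)² = 0.00016744 kg m^2.
Treating the hole as negative mass, I = I₀ − I_hole = 0.014783 − 0.00016744 = 0.014616 kg m^2.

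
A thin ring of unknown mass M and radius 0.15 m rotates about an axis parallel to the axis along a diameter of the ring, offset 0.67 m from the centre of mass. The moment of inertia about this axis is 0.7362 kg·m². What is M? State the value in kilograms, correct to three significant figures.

I = I_cm + Md² = (1/2)MR² + Md² = M·[0.5·(0.15)² + (0.67)²] = M·0.46015.
So M = 0.7362 / 0.46015 = 1.5999 kg.

1.60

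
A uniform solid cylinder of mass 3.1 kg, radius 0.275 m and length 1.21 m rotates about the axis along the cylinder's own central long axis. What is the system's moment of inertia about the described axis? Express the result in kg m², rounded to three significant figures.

I_cm = (1/2)MR² = (1/2)(3.1)(0.275)² = 0.11722 kg m²; axis through the centre, so I = 0.11722 kg m².

0.117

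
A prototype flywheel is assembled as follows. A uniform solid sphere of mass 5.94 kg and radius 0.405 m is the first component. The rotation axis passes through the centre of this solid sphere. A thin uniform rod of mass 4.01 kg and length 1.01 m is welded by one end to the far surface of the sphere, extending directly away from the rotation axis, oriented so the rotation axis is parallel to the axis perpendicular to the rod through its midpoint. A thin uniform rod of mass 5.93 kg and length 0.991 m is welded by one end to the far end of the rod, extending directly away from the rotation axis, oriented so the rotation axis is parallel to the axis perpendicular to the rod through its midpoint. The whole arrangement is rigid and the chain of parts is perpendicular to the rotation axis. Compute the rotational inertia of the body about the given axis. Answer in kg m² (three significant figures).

Solid sphere: I_cm = (2/5)MR² = (2/5)(5.94)(0.405)² = 0.38972 kg m²; axis through the centre, so I = 0.38972 kg m².
Thin rod: I_cm = (1/12)ML² = (1/12)(4.01)(1.01)² = 0.34088 kg m²; centre at d = 0.405 + 0.505 = 0.91 m, so I = I_cm + Md² gives I = 0.34088 + (4.01)(0.91)² = 3.6616 kg m².
Thin rod: I_cm = (1/12)ML² = (1/12)(5.93)(0.991)² = 0.48531 kg m²; centre at d = 0.405 + 0.505 + 0.505 + 0.4955 = 1.9105 m, so I = I_cm + Md² gives I = 0.48531 + (5.93)(1.9105)² = 22.13 kg m².
Total I = 0.38972 + 3.6616 + 22.13 = 26.181 kg m².

26.2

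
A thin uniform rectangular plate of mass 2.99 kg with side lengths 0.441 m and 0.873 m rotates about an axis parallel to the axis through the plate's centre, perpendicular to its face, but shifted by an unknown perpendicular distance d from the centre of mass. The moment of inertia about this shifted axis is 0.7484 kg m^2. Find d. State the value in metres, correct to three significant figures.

0.413

About the centre-of-mass axis, I_cm = (1/12)M(a²+b²) = (1/12)(2.99)[(0.441)² + (0.873)²] = 0.23836 kg m^2.
Parallel axis theorem: I = I_cm + Md², so Md² = 0.7484 − 0.23836 = 0.51004 kg m^2.
d = √(0.51004 / 2.99) = 0.41302 m.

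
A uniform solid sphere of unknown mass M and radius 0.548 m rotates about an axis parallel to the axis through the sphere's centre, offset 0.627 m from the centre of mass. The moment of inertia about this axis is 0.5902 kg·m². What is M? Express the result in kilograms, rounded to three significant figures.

I = I_cm + Md² = (2/5)MR² + Md² = M·[0.4·(0.548)² + (0.627)²] = M·0.51325.
So M = 0.5902 / 0.51325 = 1.1499 kg.

1.15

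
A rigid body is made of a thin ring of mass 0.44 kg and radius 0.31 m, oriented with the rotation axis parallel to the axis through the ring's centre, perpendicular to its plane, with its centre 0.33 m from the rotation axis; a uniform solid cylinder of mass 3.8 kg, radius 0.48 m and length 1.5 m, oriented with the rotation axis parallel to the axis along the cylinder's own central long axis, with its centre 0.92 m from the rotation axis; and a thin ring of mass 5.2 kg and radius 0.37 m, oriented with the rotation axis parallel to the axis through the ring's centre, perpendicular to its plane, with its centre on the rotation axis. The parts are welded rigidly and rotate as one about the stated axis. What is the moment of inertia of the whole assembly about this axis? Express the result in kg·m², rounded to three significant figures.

4.46

Thin ring: I_cm = MR² = (0.44)(0.31)² = 0.042284 kg·m²; centre at d = 0.33 m, so I = I_cm + Md² gives I = 0.042284 + (0.44)(0.33)² = 0.0902 kg·m².
Solid cylinder: I_cm = (1/2)MR² = (1/2)(3.8)(0.48)² = 0.43776 kg·m²; centre at d = 0.92 m, so I = I_cm + Md² gives I = 0.43776 + (3.8)(0.92)² = 3.6541 kg·m².
Thin ring: I_cm = MR² = (5.2)(0.37)² = 0.71188 kg·m²; axis through the centre, so I = 0.71188 kg·m².
Total I = 0.0902 + 3.6541 + 0.71188 = 4.4562 kg·m².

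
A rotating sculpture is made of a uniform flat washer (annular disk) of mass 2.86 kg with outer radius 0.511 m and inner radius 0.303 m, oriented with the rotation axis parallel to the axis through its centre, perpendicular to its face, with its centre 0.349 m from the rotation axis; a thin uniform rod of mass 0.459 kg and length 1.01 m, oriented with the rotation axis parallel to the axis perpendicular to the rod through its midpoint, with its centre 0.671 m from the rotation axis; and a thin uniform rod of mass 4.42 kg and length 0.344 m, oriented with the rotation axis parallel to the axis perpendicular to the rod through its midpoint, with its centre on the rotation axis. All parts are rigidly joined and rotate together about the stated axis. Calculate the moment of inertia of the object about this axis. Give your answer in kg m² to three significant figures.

Annular disk: I_cm = (1/2)M(R²+r²) = (1/2)(2.86)[(0.511)² + (0.303)²] = 0.50469 kg m²; centre at d = 0.349 m, so I = I_cm + Md² gives I = 0.50469 + (2.86)(0.349)² = 0.85304 kg m².
Thin rod: I_cm = (1/12)ML² = (1/12)(0.459)(1.01)² = 0.039019 kg m²; centre at d = 0.671 m, so I = I_cm + Md² gives I = 0.039019 + (0.459)(0.671)² = 0.24568 kg m².
Thin rod: I_cm = (1/12)ML² = (1/12)(4.42)(0.344)² = 0.043587 kg m²; axis through the centre, so I = 0.043587 kg m².
Total I = 0.85304 + 0.24568 + 0.043587 = 1.1423 kg m².

1.14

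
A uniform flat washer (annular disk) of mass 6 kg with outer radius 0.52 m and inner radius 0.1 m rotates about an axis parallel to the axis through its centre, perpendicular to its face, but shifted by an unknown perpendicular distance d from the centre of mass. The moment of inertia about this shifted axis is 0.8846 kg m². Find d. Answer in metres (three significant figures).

0.0850

About the centre-of-mass axis, I_cm = (1/2)M(R²+r²) = (1/2)(6)[(0.52)² + (0.1)²] = 0.8412 kg m².
Parallel axis theorem: I = I_cm + Md², so Md² = 0.8846 − 0.8412 = 0.0434 kg m².
d = √(0.0434 / 6) = 0.085049 m.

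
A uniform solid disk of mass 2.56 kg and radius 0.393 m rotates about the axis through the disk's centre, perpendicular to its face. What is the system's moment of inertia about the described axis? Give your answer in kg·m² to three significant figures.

0.198

I_cm = (1/2)MR² = (1/2)(2.56)(0.393)² = 0.19769 kg·m²; axis through the centre, so I = 0.19769 kg·m².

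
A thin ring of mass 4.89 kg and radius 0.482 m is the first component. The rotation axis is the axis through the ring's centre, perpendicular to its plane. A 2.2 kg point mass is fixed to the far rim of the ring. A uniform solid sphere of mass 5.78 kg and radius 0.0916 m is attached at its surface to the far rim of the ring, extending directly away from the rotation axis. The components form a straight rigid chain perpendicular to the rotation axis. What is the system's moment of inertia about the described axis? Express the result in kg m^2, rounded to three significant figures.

3.57

Thin ring: I_cm = MR² = (4.89)(0.482)² = 1.1361 kg m^2; axis through the centre, so I = 1.1361 kg m^2.
Point mass: I_cm = 0; centre at d = 0.482 m, so the parallel axis theorem gives I = 0 + (2.2)(0.482)² = 0.51111 kg m^2.
Solid sphere: I_cm = (2/5)MR² = (2/5)(5.78)(0.0916)² = 0.019399 kg m^2; centre at d = 0.482 + 0.0916 = 0.5736 m, so the parallel axis theorem gives I = 0.019399 + (5.78)(0.5736)² = 1.9211 kg m^2.
Total I = 1.1361 + 0.51111 + 1.9211 = 3.5683 kg m^2.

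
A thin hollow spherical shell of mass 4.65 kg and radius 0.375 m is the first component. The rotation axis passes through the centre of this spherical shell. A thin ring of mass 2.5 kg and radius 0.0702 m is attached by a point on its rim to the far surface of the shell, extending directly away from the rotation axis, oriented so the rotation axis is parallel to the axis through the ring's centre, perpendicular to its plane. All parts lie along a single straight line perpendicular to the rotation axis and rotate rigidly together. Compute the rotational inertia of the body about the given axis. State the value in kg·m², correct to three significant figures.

Spherical shell: I_cm = (2/3)MR² = (2/3)(4.65)(0.375)² = 0.43594 kg·m²; axis through the centre, so I = 0.43594 kg·m².
Thin ring: I_cm = MR² = (2.5)(0.0702)² = 0.01232 kg·m²; centre at d = 0.375 + 0.0702 = 0.4452 m, so the parallel axis theorem gives I = 0.01232 + (2.5)(0.4452)² = 0.50783 kg·m².
Total I = 0.43594 + 0.50783 = 0.94377 kg·m².

0.944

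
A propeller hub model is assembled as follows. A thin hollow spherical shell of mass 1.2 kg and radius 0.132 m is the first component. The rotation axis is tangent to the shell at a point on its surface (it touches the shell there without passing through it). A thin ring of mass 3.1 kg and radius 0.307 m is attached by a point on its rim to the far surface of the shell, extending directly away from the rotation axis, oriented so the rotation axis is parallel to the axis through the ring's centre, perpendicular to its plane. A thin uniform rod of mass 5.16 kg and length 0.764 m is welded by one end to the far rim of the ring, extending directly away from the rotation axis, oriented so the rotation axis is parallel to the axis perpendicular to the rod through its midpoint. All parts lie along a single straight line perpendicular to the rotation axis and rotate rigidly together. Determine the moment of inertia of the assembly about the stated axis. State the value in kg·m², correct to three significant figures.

Spherical shell: I_cm = (2/3)MR² = (2/3)(1.2)(0.132)² = 0.013939 kg·m²; centre at d = 0.132 m, so I = I_cm + Md² gives I = 0.013939 + (1.2)(0.132)² = 0.034848 kg·m².
Thin ring: I_cm = MR² = (3.1)(0.307)² = 0.29217 kg·m²; centre at d = 0.132 + 0.132 + 0.307 = 0.571 m, so I = I_cm + Md² gives I = 0.29217 + (3.1)(0.571)² = 1.3029 kg·m².
Thin rod: I_cm = (1/12)ML² = (1/12)(5.16)(0.764)² = 0.25099 kg·m²; centre at d = 0.132 + 0.132 + 0.307 + 0.307 + 0.382 = 1.26 m, so I = I_cm + Md² gives I = 0.25099 + (5.16)(1.26)² = 8.443 kg·m².
Total I = 0.034848 + 1.3029 + 8.443 = 9.7808 kg·m².

9.78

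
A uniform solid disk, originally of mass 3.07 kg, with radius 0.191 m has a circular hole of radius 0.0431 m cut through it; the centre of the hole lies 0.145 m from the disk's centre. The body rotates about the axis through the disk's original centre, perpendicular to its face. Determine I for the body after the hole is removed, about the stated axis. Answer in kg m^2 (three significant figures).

Unpierced body about its centre: I₀ = (1/2)MR² = (1/2)(3.07)(0.191)² = 0.055998 kg m^2.
The removed disk has mass m = M·(r/R)² = (3.07)(0.0431/0.191)² = 0.15632 kg (same uniform areal density).
Its moment of inertia about the rotation axis (parallel-axis theorem): I_hole = (1/2)mr² + md² = (1/2)(0.15632)(0.0431)² + (0.15632)(0.145)² = 0.0034319 kg m^2.
Treating the hole as negative mass, I = I₀ − I_hole = 0.055998 − 0.0034319 = 0.052566 kg m^2.

0.0526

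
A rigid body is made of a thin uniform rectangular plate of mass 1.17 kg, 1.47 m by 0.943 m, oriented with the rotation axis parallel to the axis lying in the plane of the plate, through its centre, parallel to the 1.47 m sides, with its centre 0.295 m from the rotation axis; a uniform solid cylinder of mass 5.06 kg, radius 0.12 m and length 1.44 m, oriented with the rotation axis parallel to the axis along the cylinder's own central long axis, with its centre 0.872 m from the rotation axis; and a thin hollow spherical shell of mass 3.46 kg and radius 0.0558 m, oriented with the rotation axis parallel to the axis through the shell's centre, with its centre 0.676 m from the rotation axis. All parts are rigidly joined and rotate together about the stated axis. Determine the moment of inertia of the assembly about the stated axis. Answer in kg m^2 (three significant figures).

5.66

Rectangular plate: I_cm = (1/12)Mb² = (1/12)(1.17)(0.943)² = 0.086702 kg m^2; centre at d = 0.295 m, so the parallel axis theorem gives I = 0.086702 + (1.17)(0.295)² = 0.18852 kg m^2.
Solid cylinder: I_cm = (1/2)MR² = (1/2)(5.06)(0.12)² = 0.036432 kg m^2; centre at d = 0.872 m, so the parallel axis theorem gives I = 0.036432 + (5.06)(0.872)² = 3.884 kg m^2.
Spherical shell: I_cm = (2/3)MR² = (2/3)(3.46)(0.0558)² = 0.0071821 kg m^2; centre at d = 0.676 m, so the parallel axis theorem gives I = 0.0071821 + (3.46)(0.676)² = 1.5883 kg m^2.
Total I = 0.18852 + 3.884 + 1.5883 = 5.6608 kg m^2.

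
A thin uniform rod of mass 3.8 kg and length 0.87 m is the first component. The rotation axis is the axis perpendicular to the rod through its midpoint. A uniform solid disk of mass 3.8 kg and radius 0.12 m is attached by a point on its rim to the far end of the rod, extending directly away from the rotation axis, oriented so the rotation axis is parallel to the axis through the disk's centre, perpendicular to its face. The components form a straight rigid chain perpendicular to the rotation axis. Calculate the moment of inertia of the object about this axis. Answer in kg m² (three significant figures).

Thin rod: I_cm = (1/12)ML² = (1/12)(3.8)(0.87)² = 0.23968 kg m²; axis through the centre, so I = 0.23968 kg m².
Solid disk: I_cm = (1/2)MR² = (1/2)(3.8)(0.12)² = 0.02736 kg m²; centre at d = 0.435 + 0.12 = 0.555 m, so the parallel axis theorem gives I = 0.02736 + (3.8)(0.555)² = 1.1979 kg m².
Total I = 0.23968 + 1.1979 = 1.4375 kg m².

1.44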